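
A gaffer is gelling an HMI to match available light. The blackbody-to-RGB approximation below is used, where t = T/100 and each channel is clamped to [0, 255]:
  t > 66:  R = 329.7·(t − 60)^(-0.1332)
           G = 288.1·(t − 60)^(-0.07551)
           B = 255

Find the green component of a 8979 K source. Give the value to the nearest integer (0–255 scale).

t = 8979/100 = 89.79; the t > 66 branch applies.
G = 288.1·(89.79 − 60)^(-0.07551) = 288.1·29.79^(-0.07551) = 288.1·0.77391 = 222.965.
Rounded: 223.

223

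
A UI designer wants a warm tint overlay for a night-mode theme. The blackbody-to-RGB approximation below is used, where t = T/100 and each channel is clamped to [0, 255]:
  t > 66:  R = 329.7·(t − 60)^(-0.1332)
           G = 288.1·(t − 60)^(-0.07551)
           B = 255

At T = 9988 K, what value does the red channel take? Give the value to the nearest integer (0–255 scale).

202

t = 9988/100 = 99.88; the t > 66 branch applies.
R = 329.7·(99.88 − 60)^(-0.1332) = 329.7·39.88^(-0.1332) = 329.7·0.61204 = 201.789.
Rounded: 202.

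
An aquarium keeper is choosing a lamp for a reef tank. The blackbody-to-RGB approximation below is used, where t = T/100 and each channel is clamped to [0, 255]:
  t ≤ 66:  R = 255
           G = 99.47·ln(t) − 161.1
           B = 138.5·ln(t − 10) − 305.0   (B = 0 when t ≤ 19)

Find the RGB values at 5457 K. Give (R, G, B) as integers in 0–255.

(255, 237, 221)

t = 5457/100 = 54.57; the t ≤ 66 branch applies.
R = 255 by definition for t ≤ 66.
G = 99.47·ln 54.57 − 161.1 = 99.47·3.9995 − 161.1 = 236.729.
B = 138.5·ln(54.57 − 10) − 305.0 = 138.5·ln 44.57 − 305.0 = 138.5·3.7971 − 305.0 = 220.893.
Rounded: (255, 237, 221).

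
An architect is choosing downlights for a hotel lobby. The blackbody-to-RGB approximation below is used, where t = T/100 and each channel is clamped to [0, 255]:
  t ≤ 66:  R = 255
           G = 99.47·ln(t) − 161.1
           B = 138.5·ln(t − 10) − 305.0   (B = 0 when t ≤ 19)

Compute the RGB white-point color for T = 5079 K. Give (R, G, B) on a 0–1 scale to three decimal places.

(1.000, 0.900, 0.818)

t = 5079/100 = 50.79; the t ≤ 66 branch applies.
R = 255 by definition for t ≤ 66.
G = 99.47·ln 50.79 − 161.1 = 99.47·3.9277 − 161.1 = 229.588.
B = 138.5·ln(50.79 − 10) − 305.0 = 138.5·ln 40.79 − 305.0 = 138.5·3.7084 − 305.0 = 208.619.
Dividing each by 255: (1.0000, 0.9003, 0.8181) → (1.000, 0.900, 0.818).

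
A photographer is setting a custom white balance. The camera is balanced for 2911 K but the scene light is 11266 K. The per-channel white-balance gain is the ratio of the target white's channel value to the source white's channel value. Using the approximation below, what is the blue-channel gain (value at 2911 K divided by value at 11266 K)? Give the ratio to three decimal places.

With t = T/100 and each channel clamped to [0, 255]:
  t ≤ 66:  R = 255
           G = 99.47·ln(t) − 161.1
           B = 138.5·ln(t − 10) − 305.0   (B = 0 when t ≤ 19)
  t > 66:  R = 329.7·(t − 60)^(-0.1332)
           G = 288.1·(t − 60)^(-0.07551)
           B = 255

0.406

At 11266 K (t = 112.66):
  B = 255 by definition for t > 66.
At 2911 K (t = 29.11):
  B = 138.5·ln(29.11 − 10) − 305.0 = 138.5·ln 19.11 − 305.0 = 138.5·2.9502 − 305.0 = 103.604.
Gain = 103.604 / 255.000 = 0.4063 → 0.406.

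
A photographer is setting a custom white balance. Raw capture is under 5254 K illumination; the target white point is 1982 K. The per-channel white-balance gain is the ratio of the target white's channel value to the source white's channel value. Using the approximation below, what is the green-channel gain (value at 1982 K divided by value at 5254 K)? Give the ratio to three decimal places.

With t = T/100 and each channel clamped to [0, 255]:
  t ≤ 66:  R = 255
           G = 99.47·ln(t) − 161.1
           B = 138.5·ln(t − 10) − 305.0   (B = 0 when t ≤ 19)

0.584

At 5254 K (t = 52.54):
  G = 99.47·ln 52.54 − 161.1 = 99.47·3.9616 − 161.1 = 232.958.
At 1982 K (t = 19.82):
  G = 99.47·ln 19.82 − 161.1 = 99.47·2.9867 − 161.1 = 135.986.
Gain = 135.986 / 232.958 = 0.5837 → 0.584.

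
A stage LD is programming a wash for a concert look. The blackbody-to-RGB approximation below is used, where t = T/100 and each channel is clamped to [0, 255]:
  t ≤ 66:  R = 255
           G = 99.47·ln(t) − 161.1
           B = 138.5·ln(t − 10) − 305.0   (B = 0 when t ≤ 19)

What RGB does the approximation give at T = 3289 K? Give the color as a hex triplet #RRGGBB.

t = 3289/100 = 32.89; the t ≤ 66 branch applies.
R = 255 by definition for t ≤ 66.
G = 99.47·ln 32.89 − 161.1 = 99.47·3.4932 − 161.1 = 186.365.
B = 138.5·ln(32.89 − 10) − 305.0 = 138.5·ln 22.89 − 305.0 = 138.5·3.1307 − 305.0 = 128.602.
Rounded: (255, 186, 129).
In hex: #FFBA81.

#FFBA81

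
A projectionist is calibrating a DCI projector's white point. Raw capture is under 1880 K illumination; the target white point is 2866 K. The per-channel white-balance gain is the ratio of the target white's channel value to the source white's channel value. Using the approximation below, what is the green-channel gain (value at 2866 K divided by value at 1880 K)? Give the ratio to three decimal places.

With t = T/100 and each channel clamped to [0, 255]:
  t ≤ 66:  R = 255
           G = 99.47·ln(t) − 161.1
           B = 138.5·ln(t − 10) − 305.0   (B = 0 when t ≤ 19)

1.321

At 1880 K (t = 18.8):
  G = 99.47·ln 18.8 − 161.1 = 99.47·2.9339 − 161.1 = 130.731.
At 2866 K (t = 28.66):
  G = 99.47·ln 28.66 − 161.1 = 99.47·3.3555 − 161.1 = 172.672.
Gain = 172.672 / 130.731 = 1.3208 → 1.321.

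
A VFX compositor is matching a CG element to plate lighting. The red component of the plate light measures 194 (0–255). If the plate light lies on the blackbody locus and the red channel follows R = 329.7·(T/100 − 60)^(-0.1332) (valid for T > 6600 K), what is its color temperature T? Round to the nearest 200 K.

(t − 60)^(-0.1332) = 194/329.7 = 0.58841.
t − 60 = 0.58841^(1/-0.1332) = 0.58841^(-7.508) = 53.593, so t = 113.593.
T = 100·t = 11359 K → 11400 K to the nearest 200 K.

11400 K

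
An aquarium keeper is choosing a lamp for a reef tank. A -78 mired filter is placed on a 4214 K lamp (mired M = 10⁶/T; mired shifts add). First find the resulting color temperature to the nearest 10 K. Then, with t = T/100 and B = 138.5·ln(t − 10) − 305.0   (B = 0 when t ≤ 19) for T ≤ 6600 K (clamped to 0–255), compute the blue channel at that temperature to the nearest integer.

244

M_in = 10⁶/4214 = 237.30; M_out = 237.30 + (-78) = 159.30.
T_out = 10⁶/159.30 = 6277.3 K → 6280 K; t = 62.8.
B = 138.5·ln(62.8 − 10) − 305.0 = 138.5·ln 52.8 − 305.0 = 138.5·3.9665 − 305.0 = 244.362.
Rounded: 244.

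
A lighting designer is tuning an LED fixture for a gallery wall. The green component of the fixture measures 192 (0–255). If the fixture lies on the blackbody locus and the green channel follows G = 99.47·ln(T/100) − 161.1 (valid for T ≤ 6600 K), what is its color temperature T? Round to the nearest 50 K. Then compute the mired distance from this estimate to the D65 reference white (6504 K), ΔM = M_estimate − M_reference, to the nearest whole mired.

ln t = (192 + 161.1) / 99.47 = 3.5498.
t = e^3.5498 = 34.807.
T = 100·t = 3481 K → 3500 K to the nearest 50 K.
M_estimate = 10⁶/3500 = 285.71; M_reference = 10⁶/6504 = 153.75.
ΔM = 285.71 − 153.75 = 131.96 → +132 mireds.

+132 mireds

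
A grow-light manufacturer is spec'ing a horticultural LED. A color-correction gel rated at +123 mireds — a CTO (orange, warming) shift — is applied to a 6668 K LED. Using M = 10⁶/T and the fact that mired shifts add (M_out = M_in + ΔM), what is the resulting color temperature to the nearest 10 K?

3660 K

M_in = 10⁶/6668 = 149.97 mireds.
M_out = 149.97 + (+123) = 272.97 mireds.
T_out = 10⁶/272.97 = 3663.4 K → 3660 K.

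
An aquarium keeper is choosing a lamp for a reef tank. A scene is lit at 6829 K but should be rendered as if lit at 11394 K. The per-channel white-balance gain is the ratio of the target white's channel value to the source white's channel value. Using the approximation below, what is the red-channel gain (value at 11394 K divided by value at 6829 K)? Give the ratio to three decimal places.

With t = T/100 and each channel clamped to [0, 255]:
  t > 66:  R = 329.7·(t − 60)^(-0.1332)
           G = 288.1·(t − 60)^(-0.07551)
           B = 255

0.779

At 6829 K (t = 68.29):
  R = 329.7·(68.29 − 60)^(-0.1332) = 329.7·8.29^(-0.1332) = 329.7·0.75448 = 248.753.
At 11394 K (t = 113.94):
  R = 329.7·(113.94 − 60)^(-0.1332) = 329.7·53.94^(-0.1332) = 329.7·0.58791 = 193.833.
Gain = 193.833 / 248.753 = 0.7792 → 0.779.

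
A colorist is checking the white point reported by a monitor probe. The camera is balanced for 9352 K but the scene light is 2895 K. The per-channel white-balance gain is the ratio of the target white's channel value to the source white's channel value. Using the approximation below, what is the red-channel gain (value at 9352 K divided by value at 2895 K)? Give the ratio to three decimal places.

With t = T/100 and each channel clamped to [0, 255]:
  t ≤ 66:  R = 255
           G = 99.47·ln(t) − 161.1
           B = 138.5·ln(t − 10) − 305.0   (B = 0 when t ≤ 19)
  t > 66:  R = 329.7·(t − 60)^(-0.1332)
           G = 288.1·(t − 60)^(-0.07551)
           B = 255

At 2895 K (t = 28.95):
  R = 255 by definition for t ≤ 66.
At 9352 K (t = 93.52):
  R = 329.7·(93.52 − 60)^(-0.1332) = 329.7·33.52^(-0.1332) = 329.7·0.62637 = 206.514.
Gain = 206.514 / 255.000 = 0.8099 → 0.810.

0.810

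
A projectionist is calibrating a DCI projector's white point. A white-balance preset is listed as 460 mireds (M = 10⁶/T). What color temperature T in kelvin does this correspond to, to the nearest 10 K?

2170 K

T = 10⁶ / 460 = 2173.91 K → 2170 K.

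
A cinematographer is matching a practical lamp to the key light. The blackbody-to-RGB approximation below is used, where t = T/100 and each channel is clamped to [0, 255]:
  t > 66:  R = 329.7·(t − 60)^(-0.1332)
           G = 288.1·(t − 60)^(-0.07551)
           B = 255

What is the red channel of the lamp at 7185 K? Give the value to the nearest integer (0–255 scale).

237

t = 7185/100 = 71.85; the t > 66 branch applies.
R = 329.7·(71.85 − 60)^(-0.1332) = 329.7·11.85^(-0.1332) = 329.7·0.71942 = 237.192.
Rounded: 237.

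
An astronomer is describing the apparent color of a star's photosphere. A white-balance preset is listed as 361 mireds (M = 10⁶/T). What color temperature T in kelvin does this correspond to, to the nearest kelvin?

2770 K

T = 10⁶ / 361 = 2770.08 K → 2770 K.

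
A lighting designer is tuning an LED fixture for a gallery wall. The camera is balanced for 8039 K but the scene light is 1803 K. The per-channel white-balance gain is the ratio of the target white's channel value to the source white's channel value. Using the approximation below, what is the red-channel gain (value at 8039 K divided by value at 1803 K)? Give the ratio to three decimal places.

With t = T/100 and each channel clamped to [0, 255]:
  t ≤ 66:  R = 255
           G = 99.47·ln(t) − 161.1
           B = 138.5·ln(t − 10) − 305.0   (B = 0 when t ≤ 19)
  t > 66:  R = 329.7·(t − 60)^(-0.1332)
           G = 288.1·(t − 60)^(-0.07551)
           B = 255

At 1803 K (t = 18.03):
  R = 255 by definition for t ≤ 66.
At 8039 K (t = 80.39):
  R = 329.7·(80.39 − 60)^(-0.1332) = 329.7·20.39^(-0.1332) = 329.7·0.66925 = 220.650.
Gain = 220.650 / 255.000 = 0.8653 → 0.865.

0.865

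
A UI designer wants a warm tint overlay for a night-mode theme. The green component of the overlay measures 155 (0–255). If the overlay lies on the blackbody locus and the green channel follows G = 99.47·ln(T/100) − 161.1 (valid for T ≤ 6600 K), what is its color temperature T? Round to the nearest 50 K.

ln t = (155 + 161.1) / 99.47 = 3.1778.
t = e^3.1778 = 23.995.
T = 100·t = 2399 K → 2400 K to the nearest 50 K.

2400 K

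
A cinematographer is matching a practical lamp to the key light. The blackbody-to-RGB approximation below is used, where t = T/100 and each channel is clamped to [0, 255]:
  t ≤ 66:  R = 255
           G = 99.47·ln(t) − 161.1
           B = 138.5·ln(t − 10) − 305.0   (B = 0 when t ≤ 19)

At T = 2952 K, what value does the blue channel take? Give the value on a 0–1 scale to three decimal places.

0.418

t = 2952/100 = 29.52; the t ≤ 66 branch applies.
B = 138.5·ln(29.52 − 10) − 305.0 = 138.5·ln 19.52 − 305.0 = 138.5·2.9714 − 305.0 = 106.544.
On a 0–1 scale: 106.544/255 = 0.4178 → 0.418.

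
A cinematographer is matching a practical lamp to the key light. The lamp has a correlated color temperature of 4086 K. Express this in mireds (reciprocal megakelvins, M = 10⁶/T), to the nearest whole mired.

M = 10⁶ / 4086 = 244.738 → 245 mireds.

245 mireds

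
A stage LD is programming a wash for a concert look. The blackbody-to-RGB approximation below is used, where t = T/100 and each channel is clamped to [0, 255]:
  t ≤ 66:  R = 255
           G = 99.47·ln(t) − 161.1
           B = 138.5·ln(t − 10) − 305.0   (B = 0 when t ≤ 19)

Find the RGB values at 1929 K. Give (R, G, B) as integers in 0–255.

(255, 133, 4)

t = 1929/100 = 19.29; the t ≤ 66 branch applies.
R = 255 by definition for t ≤ 66.
G = 99.47·ln 19.29 − 161.1 = 99.47·2.9596 − 161.1 = 133.290.
B = 138.5·ln(19.29 − 10) − 305.0 = 138.5·ln 9.29 − 305.0 = 138.5·2.2289 − 305.0 = 3.708.
Rounded: (255, 133, 4).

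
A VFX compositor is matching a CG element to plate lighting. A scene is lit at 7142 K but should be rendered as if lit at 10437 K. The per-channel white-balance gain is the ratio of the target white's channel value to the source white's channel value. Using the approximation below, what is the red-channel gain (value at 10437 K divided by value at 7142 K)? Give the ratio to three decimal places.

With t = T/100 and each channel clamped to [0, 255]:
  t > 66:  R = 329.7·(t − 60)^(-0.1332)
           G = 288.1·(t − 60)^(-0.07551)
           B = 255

At 7142 K (t = 71.42):
  R = 329.7·(71.42 − 60)^(-0.1332) = 329.7·11.42^(-0.1332) = 329.7·0.72297 = 238.362.
At 10437 K (t = 104.37):
  R = 329.7·(104.37 − 60)^(-0.1332) = 329.7·44.37^(-0.1332) = 329.7·0.60340 = 198.942.
Gain = 198.942 / 238.362 = 0.8346 → 0.835.

0.835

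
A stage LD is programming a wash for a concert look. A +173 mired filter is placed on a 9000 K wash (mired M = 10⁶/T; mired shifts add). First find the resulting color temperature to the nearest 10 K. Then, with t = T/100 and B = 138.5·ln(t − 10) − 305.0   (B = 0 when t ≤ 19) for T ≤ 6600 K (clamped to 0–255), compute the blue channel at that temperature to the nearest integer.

142

M_in = 10⁶/9000 = 111.11; M_out = 111.11 + (+173) = 284.11.
T_out = 10⁶/284.11 = 3519.7 K → 3520 K; t = 35.2.
B = 138.5·ln(35.2 − 10) − 305.0 = 138.5·ln 25.2 − 305.0 = 138.5·3.2268 − 305.0 = 141.918.
Rounded: 142.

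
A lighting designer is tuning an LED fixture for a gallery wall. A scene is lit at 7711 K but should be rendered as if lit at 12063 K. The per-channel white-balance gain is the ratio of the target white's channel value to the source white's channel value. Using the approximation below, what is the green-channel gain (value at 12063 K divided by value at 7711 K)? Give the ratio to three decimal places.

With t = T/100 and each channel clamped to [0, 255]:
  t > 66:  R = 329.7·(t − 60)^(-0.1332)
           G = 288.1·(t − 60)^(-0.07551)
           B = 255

At 7711 K (t = 77.11):
  G = 288.1·(77.11 − 60)^(-0.07551) = 288.1·17.11^(-0.07551) = 288.1·0.80701 = 232.499.
At 12063 K (t = 120.63):
  G = 288.1·(120.63 − 60)^(-0.07551) = 288.1·60.63^(-0.07551) = 288.1·0.73348 = 211.316.
Gain = 211.316 / 232.499 = 0.9089 → 0.909.

0.909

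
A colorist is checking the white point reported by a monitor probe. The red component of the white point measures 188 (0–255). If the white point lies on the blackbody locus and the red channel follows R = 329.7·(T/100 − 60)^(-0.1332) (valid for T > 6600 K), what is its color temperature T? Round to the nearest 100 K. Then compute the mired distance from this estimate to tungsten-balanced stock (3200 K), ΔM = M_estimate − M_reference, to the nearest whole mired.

(t − 60)^(-0.1332) = 188/329.7 = 0.57022.
t − 60 = 0.57022^(1/-0.1332) = 0.57022^(-7.508) = 67.848, so t = 127.848.
T = 100·t = 12785 K → 12800 K to the nearest 100 K.
M_estimate = 10⁶/12800 = 78.12; M_reference = 10⁶/3200 = 312.50.
ΔM = 78.12 − 312.50 = -234.38 → -234 mireds.

-234 mireds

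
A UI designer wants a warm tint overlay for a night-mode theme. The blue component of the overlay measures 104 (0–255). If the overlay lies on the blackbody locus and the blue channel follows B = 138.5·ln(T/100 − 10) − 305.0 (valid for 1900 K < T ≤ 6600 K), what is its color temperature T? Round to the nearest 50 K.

ln(t − 10) = (104 + 305.0) / 138.5 = 2.9531.
t − 10 = e^2.9531 = 19.165, so t = 29.165.
T = 100·t = 2916 K → 2900 K to the nearest 50 K.

2900 K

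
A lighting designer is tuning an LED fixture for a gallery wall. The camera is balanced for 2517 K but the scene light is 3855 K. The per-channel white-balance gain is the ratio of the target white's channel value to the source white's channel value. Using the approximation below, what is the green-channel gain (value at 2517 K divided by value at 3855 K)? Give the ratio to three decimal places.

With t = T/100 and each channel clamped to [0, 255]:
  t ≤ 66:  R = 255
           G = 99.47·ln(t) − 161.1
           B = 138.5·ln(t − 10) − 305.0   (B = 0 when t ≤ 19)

At 3855 K (t = 38.55):
  G = 99.47·ln 38.55 − 161.1 = 99.47·3.6520 − 161.1 = 202.160.
At 2517 K (t = 25.17):
  G = 99.47·ln 25.17 − 161.1 = 99.47·3.2257 − 161.1 = 159.756.
Gain = 159.756 / 202.160 = 0.7902 → 0.790.

0.790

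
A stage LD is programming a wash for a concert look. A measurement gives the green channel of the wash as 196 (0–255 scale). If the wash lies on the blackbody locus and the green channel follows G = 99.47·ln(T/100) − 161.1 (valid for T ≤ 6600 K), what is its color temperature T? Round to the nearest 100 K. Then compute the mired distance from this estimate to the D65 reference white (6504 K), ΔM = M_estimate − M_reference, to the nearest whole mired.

ln t = (196 + 161.1) / 99.47 = 3.5900.
t = e^3.5900 = 36.235.
T = 100·t = 3624 K → 3600 K to the nearest 100 K.
M_estimate = 10⁶/3600 = 277.78; M_reference = 10⁶/6504 = 153.75.
ΔM = 277.78 − 153.75 = 124.03 → +124 mireds.

+124 mireds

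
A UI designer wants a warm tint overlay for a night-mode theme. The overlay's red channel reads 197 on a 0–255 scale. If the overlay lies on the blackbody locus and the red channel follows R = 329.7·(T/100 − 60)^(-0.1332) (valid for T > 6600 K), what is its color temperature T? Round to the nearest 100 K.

(t − 60)^(-0.1332) = 197/329.7 = 0.59751.
t − 60 = 0.59751^(1/-0.1332) = 0.59751^(-7.508) = 47.761, so t = 107.761.
T = 100·t = 10776 K → 10800 K to the nearest 100 K.

10800 K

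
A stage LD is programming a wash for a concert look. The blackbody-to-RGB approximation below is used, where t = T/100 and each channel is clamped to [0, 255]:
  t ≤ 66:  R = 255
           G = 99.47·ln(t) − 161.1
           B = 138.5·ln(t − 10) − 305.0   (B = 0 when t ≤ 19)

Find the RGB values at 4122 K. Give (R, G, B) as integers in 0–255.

t = 4122/100 = 41.22; the t ≤ 66 branch applies.
R = 255 by definition for t ≤ 66.
G = 99.47·ln 41.22 − 161.1 = 99.47·3.7189 − 161.1 = 208.821.
B = 138.5·ln(41.22 − 10) − 305.0 = 138.5·ln 31.22 − 305.0 = 138.5·3.4411 − 305.0 = 171.587.
Rounded: (255, 209, 172).

(255, 209, 172)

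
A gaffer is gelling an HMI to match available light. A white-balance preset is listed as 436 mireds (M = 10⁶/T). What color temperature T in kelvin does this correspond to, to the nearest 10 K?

2290 K

T = 10⁶ / 436 = 2293.58 K → 2290 K.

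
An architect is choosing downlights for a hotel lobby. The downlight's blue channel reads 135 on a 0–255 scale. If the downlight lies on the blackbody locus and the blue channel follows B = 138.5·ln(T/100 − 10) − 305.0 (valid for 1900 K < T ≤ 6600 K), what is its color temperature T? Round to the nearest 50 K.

ln(t − 10) = (135 + 305.0) / 138.5 = 3.1769.
t − 10 = e^3.1769 = 23.972, so t = 33.972.
T = 100·t = 3397 K → 3400 K to the nearest 50 K.

3400 K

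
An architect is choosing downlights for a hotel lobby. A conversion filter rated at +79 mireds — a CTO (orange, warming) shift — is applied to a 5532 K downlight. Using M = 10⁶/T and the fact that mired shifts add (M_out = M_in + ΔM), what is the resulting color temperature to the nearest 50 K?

M_in = 10⁶/5532 = 180.77 mireds.
M_out = 180.77 + (+79) = 259.77 mireds.
T_out = 10⁶/259.77 = 3849.6 K → 3850 K.

3850 K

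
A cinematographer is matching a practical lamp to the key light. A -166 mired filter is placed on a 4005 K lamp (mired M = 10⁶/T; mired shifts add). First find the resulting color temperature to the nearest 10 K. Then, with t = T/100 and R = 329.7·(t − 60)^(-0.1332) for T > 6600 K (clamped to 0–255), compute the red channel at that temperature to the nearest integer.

191

M_in = 10⁶/4005 = 249.69; M_out = 249.69 + (-166) = 83.69.
T_out = 10⁶/83.69 = 11949.2 K → 11950 K; t = 119.5.
R = 329.7·(119.5 − 60)^(-0.1332) = 329.7·59.5^(-0.1332) = 329.7·0.58028 = 191.317.
Rounded: 191.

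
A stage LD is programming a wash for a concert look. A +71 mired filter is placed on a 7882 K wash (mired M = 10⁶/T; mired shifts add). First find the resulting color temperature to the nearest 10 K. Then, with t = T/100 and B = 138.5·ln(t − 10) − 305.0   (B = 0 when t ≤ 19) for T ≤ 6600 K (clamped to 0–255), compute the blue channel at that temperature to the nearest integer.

208

M_in = 10⁶/7882 = 126.87; M_out = 126.87 + (+71) = 197.87.
T_out = 10⁶/197.87 = 5053.8 K → 5050 K; t = 50.5.
B = 138.5·ln(50.5 − 10) − 305.0 = 138.5·ln 40.5 − 305.0 = 138.5·3.7013 − 305.0 = 207.630.
Rounded: 208.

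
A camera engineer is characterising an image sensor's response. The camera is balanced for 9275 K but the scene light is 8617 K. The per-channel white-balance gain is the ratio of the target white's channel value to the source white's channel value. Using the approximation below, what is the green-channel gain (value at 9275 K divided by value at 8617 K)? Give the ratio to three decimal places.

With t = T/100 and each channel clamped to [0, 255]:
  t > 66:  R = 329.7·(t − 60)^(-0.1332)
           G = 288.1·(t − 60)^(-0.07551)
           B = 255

At 8617 K (t = 86.17):
  G = 288.1·(86.17 − 60)^(-0.07551) = 288.1·26.17^(-0.07551) = 288.1·0.78152 = 225.157.
At 9275 K (t = 92.75):
  G = 288.1·(92.75 − 60)^(-0.07551) = 288.1·32.75^(-0.07551) = 288.1·0.76840 = 221.376.
Gain = 221.376 / 225.157 = 0.9832 → 0.983.

0.983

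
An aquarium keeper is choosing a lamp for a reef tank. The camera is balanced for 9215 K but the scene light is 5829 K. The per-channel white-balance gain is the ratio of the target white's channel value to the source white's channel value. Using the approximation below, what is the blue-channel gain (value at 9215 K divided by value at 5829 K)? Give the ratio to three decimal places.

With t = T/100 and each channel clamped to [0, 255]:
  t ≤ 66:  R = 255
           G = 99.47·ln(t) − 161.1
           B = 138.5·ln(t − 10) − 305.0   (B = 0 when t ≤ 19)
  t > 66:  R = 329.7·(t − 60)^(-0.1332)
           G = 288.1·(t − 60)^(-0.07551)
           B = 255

1.099

At 5829 K (t = 58.29):
  B = 138.5·ln(58.29 − 10) − 305.0 = 138.5·ln 48.29 − 305.0 = 138.5·3.8772 − 305.0 = 231.996.
At 9215 K (t = 92.15):
  B = 255 by definition for t > 66.
Gain = 255.000 / 231.996 = 1.0992 → 1.099.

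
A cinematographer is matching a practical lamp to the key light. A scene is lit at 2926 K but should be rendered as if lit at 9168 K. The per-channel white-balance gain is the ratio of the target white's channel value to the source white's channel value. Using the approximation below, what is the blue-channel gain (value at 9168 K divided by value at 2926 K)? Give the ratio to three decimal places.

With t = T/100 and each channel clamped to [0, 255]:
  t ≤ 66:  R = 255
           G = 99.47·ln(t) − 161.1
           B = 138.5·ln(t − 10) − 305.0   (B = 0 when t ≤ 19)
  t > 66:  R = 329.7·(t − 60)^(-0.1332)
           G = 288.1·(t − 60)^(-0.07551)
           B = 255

2.436

At 2926 K (t = 29.26):
  B = 138.5·ln(29.26 − 10) − 305.0 = 138.5·ln 19.26 − 305.0 = 138.5·2.9580 − 305.0 = 104.687.
At 9168 K (t = 91.68):
  B = 255 by definition for t > 66.
Gain = 255.000 / 104.687 = 2.4358 → 2.436.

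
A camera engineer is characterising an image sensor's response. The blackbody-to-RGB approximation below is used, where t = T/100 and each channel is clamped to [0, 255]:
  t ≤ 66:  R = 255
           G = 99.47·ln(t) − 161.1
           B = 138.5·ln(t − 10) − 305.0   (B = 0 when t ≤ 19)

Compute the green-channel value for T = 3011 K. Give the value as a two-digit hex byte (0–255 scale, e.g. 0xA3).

t = 3011/100 = 30.11; the t ≤ 66 branch applies.
G = 99.47·ln 30.11 − 161.1 = 99.47·3.4049 − 161.1 = 177.581.
Rounded: 178; in hex, 0xB2.

0xB2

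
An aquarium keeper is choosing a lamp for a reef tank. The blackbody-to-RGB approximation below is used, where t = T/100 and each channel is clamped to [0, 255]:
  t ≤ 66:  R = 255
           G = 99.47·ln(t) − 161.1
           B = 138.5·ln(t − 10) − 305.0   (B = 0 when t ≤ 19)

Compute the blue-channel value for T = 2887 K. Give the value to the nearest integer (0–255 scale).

t = 2887/100 = 28.87; the t ≤ 66 branch applies.
B = 138.5·ln(28.87 − 10) − 305.0 = 138.5·ln 18.87 − 305.0 = 138.5·2.9376 − 305.0 = 101.854.
Rounded: 102.

102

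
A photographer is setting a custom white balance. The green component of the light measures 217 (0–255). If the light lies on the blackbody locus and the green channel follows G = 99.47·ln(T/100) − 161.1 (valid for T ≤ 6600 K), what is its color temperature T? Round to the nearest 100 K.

ln t = (217 + 161.1) / 99.47 = 3.8011.
t = e^3.8011 = 44.752.
T = 100·t = 4475 K → 4500 K to the nearest 100 K.

4500 K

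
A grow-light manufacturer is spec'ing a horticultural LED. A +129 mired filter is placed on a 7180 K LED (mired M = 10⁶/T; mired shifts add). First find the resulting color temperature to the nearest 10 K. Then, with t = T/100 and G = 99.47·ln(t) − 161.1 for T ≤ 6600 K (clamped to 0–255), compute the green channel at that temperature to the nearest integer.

M_in = 10⁶/7180 = 139.28; M_out = 139.28 + (+129) = 268.28.
T_out = 10⁶/268.28 = 3727.5 K → 3730 K; t = 37.3.
G = 99.47·ln 37.3 − 161.1 = 99.47·3.6190 − 161.1 = 198.881.
Rounded: 199.

199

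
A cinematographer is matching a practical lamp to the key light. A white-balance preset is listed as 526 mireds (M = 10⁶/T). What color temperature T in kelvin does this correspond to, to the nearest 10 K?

T = 10⁶ / 526 = 1901.14 K → 1900 K.

1900 K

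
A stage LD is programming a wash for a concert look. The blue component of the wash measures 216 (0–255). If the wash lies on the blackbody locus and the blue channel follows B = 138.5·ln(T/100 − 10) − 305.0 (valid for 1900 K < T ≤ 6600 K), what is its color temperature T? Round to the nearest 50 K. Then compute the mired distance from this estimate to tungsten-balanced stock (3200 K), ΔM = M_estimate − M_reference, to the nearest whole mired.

-124 mireds

ln(t − 10) = (216 + 305.0) / 138.5 = 3.7617.
t − 10 = e^3.7617 = 43.023, so t = 53.023.
T = 100·t = 5302 K → 5300 K to the nearest 50 K.
M_estimate = 10⁶/5300 = 188.68; M_reference = 10⁶/3200 = 312.50.
ΔM = 188.68 − 312.50 = -123.82 → -124 mireds.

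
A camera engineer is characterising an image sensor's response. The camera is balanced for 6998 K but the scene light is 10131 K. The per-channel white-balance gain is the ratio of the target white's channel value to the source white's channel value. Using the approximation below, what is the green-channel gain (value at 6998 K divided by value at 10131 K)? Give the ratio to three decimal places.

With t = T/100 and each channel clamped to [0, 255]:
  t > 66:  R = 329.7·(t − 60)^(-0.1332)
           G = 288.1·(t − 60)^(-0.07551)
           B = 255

At 10131 K (t = 101.31):
  G = 288.1·(101.31 − 60)^(-0.07551) = 288.1·41.31^(-0.07551) = 288.1·0.75504 = 217.528.
At 6998 K (t = 69.98):
  G = 288.1·(69.98 − 60)^(-0.07551) = 288.1·9.98^(-0.07551) = 288.1·0.84053 = 242.158.
Gain = 242.158 / 217.528 = 1.1132 → 1.113.

1.113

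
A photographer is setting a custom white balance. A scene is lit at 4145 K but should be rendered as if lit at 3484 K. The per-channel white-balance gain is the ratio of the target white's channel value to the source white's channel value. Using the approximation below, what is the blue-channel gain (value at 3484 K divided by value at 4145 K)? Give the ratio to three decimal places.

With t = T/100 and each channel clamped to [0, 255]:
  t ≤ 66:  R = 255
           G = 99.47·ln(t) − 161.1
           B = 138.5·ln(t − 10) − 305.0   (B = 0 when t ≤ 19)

At 4145 K (t = 41.45):
  B = 138.5·ln(41.45 − 10) − 305.0 = 138.5·ln 31.45 − 305.0 = 138.5·3.4484 − 305.0 = 172.603.
At 3484 K (t = 34.84):
  B = 138.5·ln(34.84 − 10) − 305.0 = 138.5·ln 24.84 − 305.0 = 138.5·3.2125 − 305.0 = 139.925.
Gain = 139.925 / 172.603 = 0.8107 → 0.811.

0.811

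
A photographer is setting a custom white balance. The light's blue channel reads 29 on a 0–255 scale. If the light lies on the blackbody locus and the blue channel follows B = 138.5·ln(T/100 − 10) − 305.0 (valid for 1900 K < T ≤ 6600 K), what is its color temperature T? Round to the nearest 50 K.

2100 K

ln(t − 10) = (29 + 305.0) / 138.5 = 2.4116.
t − 10 = e^2.4116 = 11.151, so t = 21.151.
T = 100·t = 2115 K → 2100 K to the nearest 50 K.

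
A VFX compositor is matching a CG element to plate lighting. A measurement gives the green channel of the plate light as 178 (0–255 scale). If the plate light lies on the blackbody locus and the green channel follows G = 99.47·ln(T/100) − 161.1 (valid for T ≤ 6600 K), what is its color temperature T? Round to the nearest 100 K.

3000 K

ln t = (178 + 161.1) / 99.47 = 3.4091.
t = e^3.4091 = 30.237.
T = 100·t = 3024 K → 3000 K to the nearest 100 K.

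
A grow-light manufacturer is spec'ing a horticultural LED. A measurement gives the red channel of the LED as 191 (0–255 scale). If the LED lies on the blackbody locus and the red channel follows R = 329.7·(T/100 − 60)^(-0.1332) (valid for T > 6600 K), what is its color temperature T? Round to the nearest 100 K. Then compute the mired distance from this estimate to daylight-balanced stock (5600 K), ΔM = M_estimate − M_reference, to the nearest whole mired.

(t − 60)^(-0.1332) = 191/329.7 = 0.57931.
t − 60 = 0.57931^(1/-0.1332) = 0.57931^(-7.508) = 60.245, so t = 120.245.
T = 100·t = 12025 K → 12000 K to the nearest 100 K.
M_estimate = 10⁶/12000 = 83.33; M_reference = 10⁶/5600 = 178.57.
ΔM = 83.33 − 178.57 = -95.24 → -95 mireds.

-95 mireds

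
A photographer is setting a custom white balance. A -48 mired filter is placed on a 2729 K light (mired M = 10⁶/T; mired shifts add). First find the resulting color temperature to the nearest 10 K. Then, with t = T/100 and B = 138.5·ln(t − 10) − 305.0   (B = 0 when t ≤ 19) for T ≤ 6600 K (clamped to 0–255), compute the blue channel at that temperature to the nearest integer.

M_in = 10⁶/2729 = 366.43; M_out = 366.43 + (-48) = 318.43.
T_out = 10⁶/318.43 = 3140.4 K → 3140 K; t = 31.4.
B = 138.5·ln(31.4 − 10) − 305.0 = 138.5·ln 21.4 − 305.0 = 138.5·3.0634 − 305.0 = 119.280.
Rounded: 119.

119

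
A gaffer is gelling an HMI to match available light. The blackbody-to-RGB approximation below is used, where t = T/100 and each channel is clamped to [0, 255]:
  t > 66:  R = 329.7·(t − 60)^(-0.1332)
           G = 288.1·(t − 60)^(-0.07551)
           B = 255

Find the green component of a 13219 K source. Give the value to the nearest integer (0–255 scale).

t = 13219/100 = 132.19; the t > 66 branch applies.
G = 288.1·(132.19 − 60)^(-0.07551) = 288.1·72.19^(-0.07551) = 288.1·0.72388 = 208.550.
Rounded: 209.

209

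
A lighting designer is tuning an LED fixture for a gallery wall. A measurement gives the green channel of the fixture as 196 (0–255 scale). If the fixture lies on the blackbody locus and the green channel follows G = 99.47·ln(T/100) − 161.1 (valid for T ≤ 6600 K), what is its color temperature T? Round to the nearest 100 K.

3600 K

ln t = (196 + 161.1) / 99.47 = 3.5900.
t = e^3.5900 = 36.235.
T = 100·t = 3624 K → 3600 K to the nearest 100 K.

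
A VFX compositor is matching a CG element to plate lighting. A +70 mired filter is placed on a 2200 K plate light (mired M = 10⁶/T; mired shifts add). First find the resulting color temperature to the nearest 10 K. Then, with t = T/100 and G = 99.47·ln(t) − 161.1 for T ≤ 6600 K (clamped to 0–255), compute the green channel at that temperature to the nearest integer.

132

M_in = 10⁶/2200 = 454.55; M_out = 454.55 + (+70) = 524.55.
T_out = 10⁶/524.55 = 1906.4 K → 1910 K; t = 19.1.
G = 99.47·ln 19.1 − 161.1 = 99.47·2.9497 − 161.1 = 132.305.
Rounded: 132.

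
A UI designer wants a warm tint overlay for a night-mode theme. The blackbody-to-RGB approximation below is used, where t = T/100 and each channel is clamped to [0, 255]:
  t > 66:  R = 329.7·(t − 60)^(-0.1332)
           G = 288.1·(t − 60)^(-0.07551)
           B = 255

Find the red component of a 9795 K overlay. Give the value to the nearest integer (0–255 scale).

203

t = 9795/100 = 97.95; the t > 66 branch applies.
R = 329.7·(97.95 − 60)^(-0.1332) = 329.7·37.95^(-0.1332) = 329.7·0.61610 = 203.127.
Rounded: 203.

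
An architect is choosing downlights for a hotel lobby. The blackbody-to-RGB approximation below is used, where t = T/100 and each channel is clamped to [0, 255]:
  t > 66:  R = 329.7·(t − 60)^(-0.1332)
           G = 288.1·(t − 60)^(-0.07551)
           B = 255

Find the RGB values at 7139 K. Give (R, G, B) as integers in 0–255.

(238, 240, 255)

t = 7139/100 = 71.39; the t > 66 branch applies.
R = 329.7·(71.39 − 60)^(-0.1332) = 329.7·11.39^(-0.1332) = 329.7·0.72322 = 238.446.
G = 288.1·(71.39 − 60)^(-0.07551) = 288.1·11.39^(-0.07551) = 288.1·0.83219 = 239.754.
B = 255 by definition for t > 66.
Rounded: (238, 240, 255).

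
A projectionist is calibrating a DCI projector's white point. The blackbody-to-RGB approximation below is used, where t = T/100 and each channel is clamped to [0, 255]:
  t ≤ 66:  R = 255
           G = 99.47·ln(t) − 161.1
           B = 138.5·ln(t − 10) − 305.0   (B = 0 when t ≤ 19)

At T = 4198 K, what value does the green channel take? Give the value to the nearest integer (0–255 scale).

t = 4198/100 = 41.98; the t ≤ 66 branch applies.
G = 99.47·ln 41.98 − 161.1 = 99.47·3.7372 − 161.1 = 210.639.
Rounded: 211.

211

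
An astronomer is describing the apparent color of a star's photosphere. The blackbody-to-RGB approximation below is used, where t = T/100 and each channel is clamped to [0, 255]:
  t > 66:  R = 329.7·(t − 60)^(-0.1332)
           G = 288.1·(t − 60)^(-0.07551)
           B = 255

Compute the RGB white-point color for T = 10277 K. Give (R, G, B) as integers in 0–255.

(200, 217, 255)

t = 10277/100 = 102.77; the t > 66 branch applies.
R = 329.7·(102.77 − 60)^(-0.1332) = 329.7·42.77^(-0.1332) = 329.7·0.60636 = 199.918.
G = 288.1·(102.77 − 60)^(-0.07551) = 288.1·42.77^(-0.07551) = 288.1·0.75307 = 216.958.
B = 255 by definition for t > 66.
Rounded: (200, 217, 255).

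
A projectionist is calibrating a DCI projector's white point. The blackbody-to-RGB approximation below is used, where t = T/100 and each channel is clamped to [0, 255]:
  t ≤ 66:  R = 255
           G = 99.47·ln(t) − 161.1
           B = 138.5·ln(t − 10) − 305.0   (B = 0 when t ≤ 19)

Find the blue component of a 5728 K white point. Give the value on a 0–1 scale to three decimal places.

t = 5728/100 = 57.28; the t ≤ 66 branch applies.
B = 138.5·ln(57.28 − 10) − 305.0 = 138.5·ln 47.28 − 305.0 = 138.5·3.8561 − 305.0 = 229.068.
On a 0–1 scale: 229.068/255 = 0.8983 → 0.898.

0.898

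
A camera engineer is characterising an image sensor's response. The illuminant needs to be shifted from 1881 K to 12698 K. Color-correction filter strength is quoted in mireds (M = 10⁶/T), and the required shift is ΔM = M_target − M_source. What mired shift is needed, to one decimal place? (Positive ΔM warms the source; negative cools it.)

M_source = 10⁶/1881 = 531.632; M_target = 10⁶/12698 = 78.753.
ΔM = 78.753 − 531.632 = -452.880 → -452.9 mireds, a cooling shift.

-452.9 mireds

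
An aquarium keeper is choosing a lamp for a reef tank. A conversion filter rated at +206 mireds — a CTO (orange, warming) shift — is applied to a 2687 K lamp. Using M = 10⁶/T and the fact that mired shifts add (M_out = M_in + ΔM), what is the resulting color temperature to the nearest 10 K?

M_in = 10⁶/2687 = 372.16 mireds.
M_out = 372.16 + (+206) = 578.16 mireds.
T_out = 10⁶/578.16 = 1729.6 K → 1730 K.

1730 K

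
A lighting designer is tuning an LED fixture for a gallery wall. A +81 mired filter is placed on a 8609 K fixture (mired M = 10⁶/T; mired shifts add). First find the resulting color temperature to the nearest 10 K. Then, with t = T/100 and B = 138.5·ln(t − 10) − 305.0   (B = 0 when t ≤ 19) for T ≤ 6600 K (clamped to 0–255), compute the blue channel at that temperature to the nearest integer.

208

M_in = 10⁶/8609 = 116.16; M_out = 116.16 + (+81) = 197.16.
T_out = 10⁶/197.16 = 5072.1 K → 5070 K; t = 50.7.
B = 138.5·ln(50.7 − 10) − 305.0 = 138.5·ln 40.7 − 305.0 = 138.5·3.7062 − 305.0 = 208.313.
Rounded: 208.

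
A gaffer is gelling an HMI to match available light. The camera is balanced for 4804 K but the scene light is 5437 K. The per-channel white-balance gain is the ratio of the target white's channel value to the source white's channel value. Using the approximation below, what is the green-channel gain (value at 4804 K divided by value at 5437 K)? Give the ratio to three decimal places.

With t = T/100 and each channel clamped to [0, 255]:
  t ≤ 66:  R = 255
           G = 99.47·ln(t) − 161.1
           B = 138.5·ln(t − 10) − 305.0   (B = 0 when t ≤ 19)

0.948

At 5437 K (t = 54.37):
  G = 99.47·ln 54.37 − 161.1 = 99.47·3.9958 − 161.1 = 236.363.
At 4804 K (t = 48.04):
  G = 99.47·ln 48.04 − 161.1 = 99.47·3.8720 − 161.1 = 224.051.
Gain = 224.051 / 236.363 = 0.9479 → 0.948.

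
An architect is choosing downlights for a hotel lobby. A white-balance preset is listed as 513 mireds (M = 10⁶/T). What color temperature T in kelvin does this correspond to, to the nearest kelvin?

1949 K

T = 10⁶ / 513 = 1949.32 K → 1949 K.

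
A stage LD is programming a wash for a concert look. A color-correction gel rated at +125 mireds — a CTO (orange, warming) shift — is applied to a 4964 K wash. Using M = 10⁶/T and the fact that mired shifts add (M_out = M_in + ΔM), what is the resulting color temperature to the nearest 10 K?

3060 K

M_in = 10⁶/4964 = 201.45 mireds.
M_out = 201.45 + (+125) = 326.45 mireds.
T_out = 10⁶/326.45 = 3063.3 K → 3060 K.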